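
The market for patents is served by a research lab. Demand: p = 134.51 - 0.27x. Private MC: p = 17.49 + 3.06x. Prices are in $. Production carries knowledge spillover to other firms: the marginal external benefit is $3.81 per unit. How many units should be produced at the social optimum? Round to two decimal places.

x* = 36.29

Social marginal cost = private MC − MEB = 13.68 + 3.06x.
Set SMC = demand: 13.68 + 3.06x = 134.51 - 0.27x → x* = 36.2853.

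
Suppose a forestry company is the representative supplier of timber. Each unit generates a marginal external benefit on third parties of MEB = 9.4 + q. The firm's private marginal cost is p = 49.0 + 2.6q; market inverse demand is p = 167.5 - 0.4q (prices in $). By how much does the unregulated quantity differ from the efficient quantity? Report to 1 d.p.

Market equilibrium (private): 49.0 + 2.6q = 167.5 - 0.4q → q_m = 39.5000.
Social marginal cost = private MC − MEB = 39.6 + 1.6q.
Set SMC = demand: 39.6 + 1.6q = 167.5 - 0.4q → q* = 63.9500.
Gap = |39.5000 − 63.9500| = 24.4500.

24.5 units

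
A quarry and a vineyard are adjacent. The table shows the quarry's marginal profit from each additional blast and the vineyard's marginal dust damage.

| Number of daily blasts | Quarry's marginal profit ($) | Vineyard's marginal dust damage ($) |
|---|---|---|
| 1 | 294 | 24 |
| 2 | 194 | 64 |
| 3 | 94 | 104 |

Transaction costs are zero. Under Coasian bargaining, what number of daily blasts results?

2

Bargaining reaches the level where marginal profit last exceeds marginal dust damage.
That holds through level 2 (194 ≥ 64) but not at 3 (94 < 104).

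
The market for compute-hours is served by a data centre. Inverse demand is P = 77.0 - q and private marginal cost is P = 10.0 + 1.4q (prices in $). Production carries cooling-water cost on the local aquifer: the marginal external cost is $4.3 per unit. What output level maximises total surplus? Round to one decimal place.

Social marginal cost = private MC + MEC = 14.3 + 1.4q.
Set SMC = demand: 14.3 + 1.4q = 77.0 - q → q* = 26.1250.

q* = 26.1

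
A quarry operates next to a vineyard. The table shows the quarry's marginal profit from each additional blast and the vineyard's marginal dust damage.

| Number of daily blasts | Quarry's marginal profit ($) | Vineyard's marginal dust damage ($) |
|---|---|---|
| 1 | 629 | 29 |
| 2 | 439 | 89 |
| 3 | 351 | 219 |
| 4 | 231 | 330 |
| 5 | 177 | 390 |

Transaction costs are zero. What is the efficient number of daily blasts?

Bargaining reaches the level where marginal profit last exceeds marginal dust damage.
That holds through level 3 (351 ≥ 219) but not at 4 (231 < 330).

3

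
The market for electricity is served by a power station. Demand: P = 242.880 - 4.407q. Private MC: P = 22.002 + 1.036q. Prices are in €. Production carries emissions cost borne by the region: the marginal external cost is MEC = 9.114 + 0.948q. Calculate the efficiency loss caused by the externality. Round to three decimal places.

DWL = €177.143

Market equilibrium (private): 22.002 + 1.036q = 242.880 - 4.407q → q_m = 40.5802.
Social marginal cost = private MC + MEC = 31.116 + 1.984q.
Set SMC = demand: 31.116 + 1.984q = 242.880 - 4.407q → q* = 33.1347.
Between q* and q_m the wedge SMC − demand runs linearly from 0 to MEC(q_m), so the loss is a triangle.
DWL = ½ × 7.4455 × 47.5840 = 177.1433.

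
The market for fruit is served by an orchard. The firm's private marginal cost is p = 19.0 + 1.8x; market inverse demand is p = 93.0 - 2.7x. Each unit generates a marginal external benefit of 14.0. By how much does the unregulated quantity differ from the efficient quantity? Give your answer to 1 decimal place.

Market equilibrium (private): 19.0 + 1.8x = 93.0 - 2.7x → x_m = 16.4444.
Social marginal cost = private MC − MEB = 5.0 + 1.8x.
Set SMC = demand: 5.0 + 1.8x = 93.0 - 2.7x → x* = 19.5556.
Gap = |16.4444 − 19.5556| = 3.1112.

3.1 units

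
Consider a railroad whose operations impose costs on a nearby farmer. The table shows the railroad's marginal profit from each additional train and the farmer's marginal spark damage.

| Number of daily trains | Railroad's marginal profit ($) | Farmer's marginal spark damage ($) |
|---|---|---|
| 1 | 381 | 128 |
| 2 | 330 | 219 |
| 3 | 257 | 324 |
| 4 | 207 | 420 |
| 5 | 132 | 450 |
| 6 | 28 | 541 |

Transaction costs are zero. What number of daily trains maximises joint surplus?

Bargaining reaches the level where marginal profit last exceeds marginal spark damage.
That holds through level 2 (330 ≥ 219) but not at 3 (257 < 324).

2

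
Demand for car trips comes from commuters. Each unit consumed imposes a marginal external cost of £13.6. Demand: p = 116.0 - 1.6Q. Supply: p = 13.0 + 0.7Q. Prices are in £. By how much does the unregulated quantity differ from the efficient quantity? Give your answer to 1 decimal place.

5.9 units

Market equilibrium (private): 13.0 + 0.7Q = 116.0 - 1.6Q → Q_m = 44.7826.
Social marginal benefit = demand − MEC = 102.4 - 1.6Q.
Set SMB = MC: 102.4 - 1.6Q = 13.0 + 0.7Q → Q* = 38.8696.
Gap = |44.7826 − 38.8696| = 5.9130.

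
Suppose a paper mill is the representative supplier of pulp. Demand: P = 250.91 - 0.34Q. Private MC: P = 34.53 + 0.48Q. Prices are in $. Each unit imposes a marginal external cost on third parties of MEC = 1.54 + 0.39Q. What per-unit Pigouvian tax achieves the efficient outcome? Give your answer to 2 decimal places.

Social marginal cost = private MC + MEC = 36.07 + 0.87Q.
Set SMC = demand: 36.07 + 0.87Q = 250.91 - 0.34Q → Q* = 177.5537.
The Pigouvian tax equals MEC at Q*: 1.54 + 0.39×177.5537 = 70.7859.

tax = $70.79 per unit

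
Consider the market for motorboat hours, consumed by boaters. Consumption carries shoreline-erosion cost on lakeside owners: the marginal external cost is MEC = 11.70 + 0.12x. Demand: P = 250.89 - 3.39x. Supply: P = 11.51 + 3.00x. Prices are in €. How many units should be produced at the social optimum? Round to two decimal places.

x* = 34.97

Social marginal benefit = demand − MEC = 239.19 - 3.51x.
Set SMB = MC: 239.19 - 3.51x = 11.51 + 3.00x → x* = 34.9739.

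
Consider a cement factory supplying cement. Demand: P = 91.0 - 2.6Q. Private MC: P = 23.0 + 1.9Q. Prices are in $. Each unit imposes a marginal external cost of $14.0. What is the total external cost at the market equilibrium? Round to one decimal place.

Market equilibrium (private): 23.0 + 1.9Q = 91.0 - 2.6Q → Q_m = 15.1111.
Total external cost = MEC × Q_m = 14.0 × 15.1111 = 211.5554.

$211.6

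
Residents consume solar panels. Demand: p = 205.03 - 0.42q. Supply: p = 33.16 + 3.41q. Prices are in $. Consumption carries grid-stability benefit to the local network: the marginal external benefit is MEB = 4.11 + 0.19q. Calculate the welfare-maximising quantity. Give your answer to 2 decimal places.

q* = 48.35

Social marginal benefit = demand + MEB = 209.14 - 0.23q.
Set SMB = MC: 209.14 - 0.23q = 33.16 + 3.41q → q* = 48.3462.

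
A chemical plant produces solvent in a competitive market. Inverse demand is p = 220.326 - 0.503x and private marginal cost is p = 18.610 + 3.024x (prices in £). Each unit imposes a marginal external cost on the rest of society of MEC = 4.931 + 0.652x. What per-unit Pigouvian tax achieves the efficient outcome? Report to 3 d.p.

Social marginal cost = private MC + MEC = 23.541 + 3.676x.
Set SMC = demand: 23.541 + 3.676x = 220.326 - 0.503x → x* = 47.0890.
The Pigouvian tax equals MEC at x*: 4.931 + 0.652×47.0890 = 35.6330.

tax = £35.633 per unit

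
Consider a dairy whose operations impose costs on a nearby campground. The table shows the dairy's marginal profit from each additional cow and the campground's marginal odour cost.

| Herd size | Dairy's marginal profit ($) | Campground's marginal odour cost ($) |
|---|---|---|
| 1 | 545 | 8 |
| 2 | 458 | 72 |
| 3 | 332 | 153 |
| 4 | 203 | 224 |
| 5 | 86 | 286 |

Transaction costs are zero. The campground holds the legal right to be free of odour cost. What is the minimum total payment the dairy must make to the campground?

Efficient level: marginal profit ≥ marginal odour cost through level 3, so k* = 3.
With the campground holding the right, the dairy must at least compensate total damage at k*: 8 + 72 + 153 = 233.

$233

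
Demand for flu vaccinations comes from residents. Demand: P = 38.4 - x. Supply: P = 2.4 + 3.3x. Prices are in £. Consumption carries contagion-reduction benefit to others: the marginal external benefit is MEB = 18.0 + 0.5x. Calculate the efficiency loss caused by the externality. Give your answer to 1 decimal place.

Market equilibrium (private): 2.4 + 3.3x = 38.4 - x → x_m = 8.3721.
Social marginal benefit = demand + MEB = 56.4 - 0.5x.
Set SMB = MC: 56.4 - 0.5x = 2.4 + 3.3x → x* = 14.2105.
Height of the DWL triangle at x_m is SMB(x_m) − MC(x_m) = MEB(x_m) = 22.1860.
DWL = ½ × 5.8384 × 22.1860 = 64.7654.

DWL = £64.8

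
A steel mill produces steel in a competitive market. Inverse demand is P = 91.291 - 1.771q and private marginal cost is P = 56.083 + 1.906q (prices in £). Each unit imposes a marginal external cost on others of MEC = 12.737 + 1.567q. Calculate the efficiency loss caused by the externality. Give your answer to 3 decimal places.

DWL = £73.377

Market equilibrium (private): 56.083 + 1.906q = 91.291 - 1.771q → q_m = 9.5752.
Social marginal cost = private MC + MEC = 68.820 + 3.473q.
Set SMC = demand: 68.820 + 3.473q = 91.291 - 1.771q → q* = 4.2851.
The welfare-loss triangle has base |q_m − q*| and height MEC(q_m) (the vertical gap between SMC and demand is zero at q* and MEC at q_m).
DWL = ½ × 5.2901 × 27.7413 = 73.3771.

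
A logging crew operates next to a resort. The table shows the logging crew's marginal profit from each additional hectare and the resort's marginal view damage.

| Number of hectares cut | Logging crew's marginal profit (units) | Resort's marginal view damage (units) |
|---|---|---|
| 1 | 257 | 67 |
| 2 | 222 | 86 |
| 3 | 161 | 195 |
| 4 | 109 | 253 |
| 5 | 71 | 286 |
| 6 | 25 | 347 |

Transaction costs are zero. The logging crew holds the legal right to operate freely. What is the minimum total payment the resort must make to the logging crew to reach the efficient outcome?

366

Left alone the logging crew would choose level 6 (marginal profit stays positive).
Efficient level: k* = 2 (marginal profit ≥ marginal view damage through 2).
The resort must at least cover the logging crew's forgone profit from cutting 6→2: 161 + 109 + 71 + 25 = 366.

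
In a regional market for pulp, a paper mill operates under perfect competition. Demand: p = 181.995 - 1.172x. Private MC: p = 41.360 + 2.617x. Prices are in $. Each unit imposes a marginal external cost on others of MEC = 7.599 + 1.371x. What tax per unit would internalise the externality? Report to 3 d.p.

Social marginal cost = private MC + MEC = 48.959 + 3.988x.
Set SMC = demand: 48.959 + 3.988x = 181.995 - 1.172x → x* = 25.7822.
The Pigouvian tax equals MEC at x*: 7.599 + 1.371×25.7822 = 42.9464.

tax = $42.946 per unit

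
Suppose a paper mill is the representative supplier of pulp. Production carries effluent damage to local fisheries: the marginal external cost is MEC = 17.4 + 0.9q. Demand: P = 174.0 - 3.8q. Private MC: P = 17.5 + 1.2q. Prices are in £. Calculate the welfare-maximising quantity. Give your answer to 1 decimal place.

Social marginal cost = private MC + MEC = 34.9 + 2.1q.
Set SMC = demand: 34.9 + 2.1q = 174.0 - 3.8q → q* = 23.5763.

q* = 23.6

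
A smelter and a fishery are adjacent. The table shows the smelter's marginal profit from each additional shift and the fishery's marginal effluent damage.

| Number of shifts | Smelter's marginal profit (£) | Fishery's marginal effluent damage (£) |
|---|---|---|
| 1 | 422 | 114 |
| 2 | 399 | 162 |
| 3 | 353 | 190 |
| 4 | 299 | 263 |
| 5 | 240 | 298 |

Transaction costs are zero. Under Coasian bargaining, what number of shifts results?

Bargaining reaches the level where marginal profit last exceeds marginal effluent damage.
That holds through level 4 (299 ≥ 263) but not at 5 (240 < 298).

4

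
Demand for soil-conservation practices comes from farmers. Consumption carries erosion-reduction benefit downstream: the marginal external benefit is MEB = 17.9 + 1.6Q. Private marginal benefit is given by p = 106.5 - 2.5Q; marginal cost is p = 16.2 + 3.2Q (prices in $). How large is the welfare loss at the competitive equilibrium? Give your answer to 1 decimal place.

Market equilibrium (private): 16.2 + 3.2Q = 106.5 - 2.5Q → Q_m = 15.8421.
Social marginal benefit = demand + MEB = 124.4 - 0.9Q.
Set SMB = MC: 124.4 - 0.9Q = 16.2 + 3.2Q → Q* = 26.3902.
The loss is the area between SMB and MC from Q* to Q_m; with linear curves that's a triangle of height MEB(Q_m).
DWL = ½ × 10.5481 × 43.2474 = 228.0889.

DWL = $228.1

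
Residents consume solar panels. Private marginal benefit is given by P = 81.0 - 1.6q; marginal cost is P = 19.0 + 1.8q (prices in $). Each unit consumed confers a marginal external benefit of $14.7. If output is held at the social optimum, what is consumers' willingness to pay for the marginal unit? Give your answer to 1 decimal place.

P = $44.9

Social marginal benefit = demand + MEB = 95.7 - 1.6q.
Set SMB = MC: 95.7 - 1.6q = 19.0 + 1.8q → q* = 22.5588.
Consumer price on the demand curve at q*: 81.0 − 1.6×22.5588 = 44.9059.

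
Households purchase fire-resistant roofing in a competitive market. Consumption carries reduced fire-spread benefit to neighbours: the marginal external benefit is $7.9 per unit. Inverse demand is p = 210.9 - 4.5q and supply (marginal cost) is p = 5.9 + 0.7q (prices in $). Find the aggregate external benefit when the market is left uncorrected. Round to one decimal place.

$311.4

Market equilibrium (private): 5.9 + 0.7q = 210.9 - 4.5q → q_m = 39.4231.
Total external benefit = MEB × q_m = 7.9 × 39.4231 = 311.4425.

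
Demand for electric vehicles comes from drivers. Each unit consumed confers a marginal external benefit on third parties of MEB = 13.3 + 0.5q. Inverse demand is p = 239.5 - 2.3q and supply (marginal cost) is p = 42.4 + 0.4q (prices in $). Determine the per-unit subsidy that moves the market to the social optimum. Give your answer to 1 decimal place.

subsidy = $61.1 per unit

Social marginal benefit = demand + MEB = 252.8 - 1.8q.
Set SMB = MC: 252.8 - 1.8q = 42.4 + 0.4q → q* = 95.6364.
The Pigouvian subsidy equals MEB at q*: 13.3 + 0.5×95.6364 = 61.1182.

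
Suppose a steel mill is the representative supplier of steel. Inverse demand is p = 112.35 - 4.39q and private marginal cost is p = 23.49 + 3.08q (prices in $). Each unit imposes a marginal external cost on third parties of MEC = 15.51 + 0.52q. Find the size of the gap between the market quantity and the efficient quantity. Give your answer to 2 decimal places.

Market equilibrium (private): 23.49 + 3.08q = 112.35 - 4.39q → q_m = 11.8956.
Social marginal cost = private MC + MEC = 39.00 + 3.60q.
Set SMC = demand: 39.00 + 3.60q = 112.35 - 4.39q → q* = 9.1802.
Gap = |11.8956 − 9.1802| = 2.7154.

2.72 units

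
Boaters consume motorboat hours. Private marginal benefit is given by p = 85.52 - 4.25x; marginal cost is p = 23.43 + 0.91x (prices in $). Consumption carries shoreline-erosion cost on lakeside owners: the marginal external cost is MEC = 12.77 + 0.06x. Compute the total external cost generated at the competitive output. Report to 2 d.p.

Market equilibrium (private): 23.43 + 0.91x = 85.52 - 4.25x → x_m = 12.0329.
Total external cost = ∫₀^{x_m} (12.77 + 0.06x) dx = 12.77×12.0329 + ½×0.06×12.0329² = 158.0039.

$158.00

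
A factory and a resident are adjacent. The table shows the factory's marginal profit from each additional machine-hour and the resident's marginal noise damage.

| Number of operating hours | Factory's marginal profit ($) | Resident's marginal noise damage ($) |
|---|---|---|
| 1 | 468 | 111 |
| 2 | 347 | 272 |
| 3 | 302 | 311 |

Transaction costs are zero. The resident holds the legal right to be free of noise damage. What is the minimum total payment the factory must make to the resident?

Efficient level: marginal profit ≥ marginal noise damage through level 2, so k* = 2.
With the resident holding the right, the factory must at least compensate total damage at k*: 111 + 272 = 383.

$383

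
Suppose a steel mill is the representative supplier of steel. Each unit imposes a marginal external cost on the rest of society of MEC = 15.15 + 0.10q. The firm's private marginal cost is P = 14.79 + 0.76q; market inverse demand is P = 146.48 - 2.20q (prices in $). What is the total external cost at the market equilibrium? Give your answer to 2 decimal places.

$772.99

Market equilibrium (private): 14.79 + 0.76q = 146.48 - 2.20q → q_m = 44.4899.
Total external cost = ∫₀^{q_m} (15.15 + 0.10q) dq = 15.15×44.4899 + ½×0.10×44.4899² = 772.9895.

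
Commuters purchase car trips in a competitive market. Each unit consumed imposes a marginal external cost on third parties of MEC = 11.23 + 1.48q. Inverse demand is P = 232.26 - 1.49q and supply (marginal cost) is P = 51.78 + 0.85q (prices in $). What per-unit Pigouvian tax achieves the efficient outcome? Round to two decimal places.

Social marginal benefit = demand − MEC = 221.03 - 2.97q.
Set SMB = MC: 221.03 - 2.97q = 51.78 + 0.85q → q* = 44.3063.
The Pigouvian tax equals MEC at q*: 11.23 + 1.48×44.3063 = 76.8033.

tax = $76.80 per unit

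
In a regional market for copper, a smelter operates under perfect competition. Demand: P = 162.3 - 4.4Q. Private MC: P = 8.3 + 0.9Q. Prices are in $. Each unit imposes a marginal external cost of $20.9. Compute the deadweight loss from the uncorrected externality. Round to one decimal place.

DWL = $41.2

Market equilibrium (private): 8.3 + 0.9Q = 162.3 - 4.4Q → Q_m = 29.0566.
Social marginal cost = private MC + MEC = 29.2 + 0.9Q.
Set SMC = demand: 29.2 + 0.9Q = 162.3 - 4.4Q → Q* = 25.1132.
Height of the DWL triangle at Q_m is SMC(Q_m) − demand(Q_m) = MEC(Q_m) = 20.9000.
DWL = ½ × 3.9434 × 20.9000 = 41.2085.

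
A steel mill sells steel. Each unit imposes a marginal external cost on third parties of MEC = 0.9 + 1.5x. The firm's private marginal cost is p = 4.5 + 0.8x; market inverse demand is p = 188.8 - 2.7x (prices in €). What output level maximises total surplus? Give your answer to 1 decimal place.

x* = 36.7

Social marginal cost = private MC + MEC = 5.4 + 2.3x.
Set SMC = demand: 5.4 + 2.3x = 188.8 - 2.7x → x* = 36.6800.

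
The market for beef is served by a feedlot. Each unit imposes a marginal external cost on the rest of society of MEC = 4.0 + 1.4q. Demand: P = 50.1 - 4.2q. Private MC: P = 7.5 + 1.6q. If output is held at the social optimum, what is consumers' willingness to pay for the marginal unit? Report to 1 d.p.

Social marginal cost = private MC + MEC = 11.5 + 3.0q.
Set SMC = demand: 11.5 + 3.0q = 50.1 - 4.2q → q* = 5.3611.
Consumer price on the demand curve at q*: 50.1 − 4.2×5.3611 = 27.5834.

P = 27.6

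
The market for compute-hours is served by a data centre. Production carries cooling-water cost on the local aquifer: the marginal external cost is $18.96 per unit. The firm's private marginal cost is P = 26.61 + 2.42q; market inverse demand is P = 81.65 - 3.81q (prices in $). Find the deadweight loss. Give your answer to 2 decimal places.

DWL = $28.85

Market equilibrium (private): 26.61 + 2.42q = 81.65 - 3.81q → q_m = 8.8347.
Social marginal cost = private MC + MEC = 45.57 + 2.42q.
Set SMC = demand: 45.57 + 2.42q = 81.65 - 3.81q → q* = 5.7913.
Height of the DWL triangle at q_m is SMC(q_m) − demand(q_m) = MEC(q_m) = 18.9600.
DWL = ½ × 3.0434 × 18.9600 = 28.8514.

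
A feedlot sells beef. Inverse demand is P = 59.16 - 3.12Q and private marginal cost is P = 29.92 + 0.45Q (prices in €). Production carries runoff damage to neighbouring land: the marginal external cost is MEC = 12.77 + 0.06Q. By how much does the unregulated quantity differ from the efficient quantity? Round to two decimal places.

3.65 units

Market equilibrium (private): 29.92 + 0.45Q = 59.16 - 3.12Q → Q_m = 8.1905.
Social marginal cost = private MC + MEC = 42.69 + 0.51Q.
Set SMC = demand: 42.69 + 0.51Q = 59.16 - 3.12Q → Q* = 4.5372.
Gap = |8.1905 − 4.5372| = 3.6533.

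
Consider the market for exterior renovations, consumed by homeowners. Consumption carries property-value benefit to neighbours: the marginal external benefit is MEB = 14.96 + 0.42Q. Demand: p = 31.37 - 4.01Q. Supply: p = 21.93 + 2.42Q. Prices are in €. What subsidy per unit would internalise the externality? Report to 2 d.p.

subsidy = €16.67 per unit

Social marginal benefit = demand + MEB = 46.33 - 3.59Q.
Set SMB = MC: 46.33 - 3.59Q = 21.93 + 2.42Q → Q* = 4.0599.
The Pigouvian subsidy equals MEB at Q*: 14.96 + 0.42×4.0599 = 16.6652.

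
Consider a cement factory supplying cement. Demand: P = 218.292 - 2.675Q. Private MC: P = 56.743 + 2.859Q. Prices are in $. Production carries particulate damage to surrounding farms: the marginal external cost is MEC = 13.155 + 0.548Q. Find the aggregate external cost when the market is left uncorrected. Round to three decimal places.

Market equilibrium (private): 56.743 + 2.859Q = 218.292 - 2.675Q → Q_m = 29.1921.
Total external cost = ∫₀^{Q_m} (13.155 + 0.548Q) dQ = 13.155×29.1921 + ½×0.548×29.1921² = 617.5190.

$617.519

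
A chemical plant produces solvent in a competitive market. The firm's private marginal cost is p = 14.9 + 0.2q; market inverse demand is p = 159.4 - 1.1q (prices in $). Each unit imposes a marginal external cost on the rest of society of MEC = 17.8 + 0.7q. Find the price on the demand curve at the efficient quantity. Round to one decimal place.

P = $89.7

Social marginal cost = private MC + MEC = 32.7 + 0.9q.
Set SMC = demand: 32.7 + 0.9q = 159.4 - 1.1q → q* = 63.3500.
Consumer price on the demand curve at q*: 159.4 − 1.1×63.3500 = 89.7150.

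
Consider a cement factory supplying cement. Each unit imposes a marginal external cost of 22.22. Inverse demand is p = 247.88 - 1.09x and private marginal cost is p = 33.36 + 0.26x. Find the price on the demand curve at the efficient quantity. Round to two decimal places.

Social marginal cost = private MC + MEC = 55.58 + 0.26x.
Set SMC = demand: 55.58 + 0.26x = 247.88 - 1.09x → x* = 142.4444.
Consumer price on the demand curve at x*: 247.88 − 1.09×142.4444 = 92.6156.

P = 92.62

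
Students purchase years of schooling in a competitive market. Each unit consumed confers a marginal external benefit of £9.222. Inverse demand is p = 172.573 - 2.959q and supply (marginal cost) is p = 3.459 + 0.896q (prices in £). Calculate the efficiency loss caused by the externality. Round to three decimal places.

DWL = £11.031

Market equilibrium (private): 3.459 + 0.896q = 172.573 - 2.959q → q_m = 43.8687.
Social marginal benefit = demand + MEB = 181.795 - 2.959q.
Set SMB = MC: 181.795 - 2.959q = 3.459 + 0.896q → q* = 46.2610.
Height of the DWL triangle at q_m is SMB(q_m) − MC(q_m) = MEB(q_m) = 9.2220.
DWL = ½ × 2.3923 × 9.2220 = 11.0309.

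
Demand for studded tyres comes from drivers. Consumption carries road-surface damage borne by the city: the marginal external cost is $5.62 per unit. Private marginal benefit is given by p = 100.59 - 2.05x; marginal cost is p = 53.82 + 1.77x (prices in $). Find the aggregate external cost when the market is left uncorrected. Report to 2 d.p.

$68.81

Market equilibrium (private): 53.82 + 1.77x = 100.59 - 2.05x → x_m = 12.2435.
Total external cost = MEC × x_m = 5.62 × 12.2435 = 68.8085.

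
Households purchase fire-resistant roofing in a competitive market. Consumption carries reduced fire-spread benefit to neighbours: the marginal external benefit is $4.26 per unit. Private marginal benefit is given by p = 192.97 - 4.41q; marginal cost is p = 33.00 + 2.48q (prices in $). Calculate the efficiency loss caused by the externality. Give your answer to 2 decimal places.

Market equilibrium (private): 33.00 + 2.48q = 192.97 - 4.41q → q_m = 23.2177.
Social marginal benefit = demand + MEB = 197.23 - 4.41q.
Set SMB = MC: 197.23 - 4.41q = 33.00 + 2.48q → q* = 23.8360.
The loss is the area between SMB and MC from q* to q_m; with linear curves that's a triangle of height MEB(q_m).
DWL = ½ × 0.6183 × 4.2600 = 1.3170.

DWL = $1.32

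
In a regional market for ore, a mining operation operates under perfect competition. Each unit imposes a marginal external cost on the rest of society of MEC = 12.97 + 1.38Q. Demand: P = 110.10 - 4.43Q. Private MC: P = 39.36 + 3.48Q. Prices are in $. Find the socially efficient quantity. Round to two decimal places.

Q* = 6.22

Social marginal cost = private MC + MEC = 52.33 + 4.86Q.
Set SMC = demand: 52.33 + 4.86Q = 110.10 - 4.43Q → Q* = 6.2185.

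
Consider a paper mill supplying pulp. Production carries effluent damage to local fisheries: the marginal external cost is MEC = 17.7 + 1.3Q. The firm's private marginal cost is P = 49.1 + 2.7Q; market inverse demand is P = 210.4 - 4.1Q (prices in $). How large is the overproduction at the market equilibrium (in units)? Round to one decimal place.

Market equilibrium (private): 49.1 + 2.7Q = 210.4 - 4.1Q → Q_m = 23.7206.
Social marginal cost = private MC + MEC = 66.8 + 4.0Q.
Set SMC = demand: 66.8 + 4.0Q = 210.4 - 4.1Q → Q* = 17.7284.
Gap = |23.7206 − 17.7284| = 5.9922.

6.0 units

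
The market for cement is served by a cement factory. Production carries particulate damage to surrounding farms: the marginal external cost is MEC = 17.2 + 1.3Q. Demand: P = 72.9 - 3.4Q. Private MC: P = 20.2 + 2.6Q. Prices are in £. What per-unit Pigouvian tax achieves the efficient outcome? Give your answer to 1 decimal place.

Social marginal cost = private MC + MEC = 37.4 + 3.9Q.
Set SMC = demand: 37.4 + 3.9Q = 72.9 - 3.4Q → Q* = 4.8630.
The Pigouvian tax equals MEC at Q*: 17.2 + 1.3×4.8630 = 23.5219.

tax = £23.5 per unit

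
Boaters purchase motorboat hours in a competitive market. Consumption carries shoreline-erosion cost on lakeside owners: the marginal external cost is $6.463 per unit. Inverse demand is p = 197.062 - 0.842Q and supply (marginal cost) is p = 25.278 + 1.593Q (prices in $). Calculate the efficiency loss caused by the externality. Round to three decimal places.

DWL = $8.577

Market equilibrium (private): 25.278 + 1.593Q = 197.062 - 0.842Q → Q_m = 70.5478.
Social marginal benefit = demand − MEC = 190.599 - 0.842Q.
Set SMB = MC: 190.599 - 0.842Q = 25.278 + 1.593Q → Q* = 67.8936.
The loss is the area between SMB and MC from Q* to Q_m; with linear curves that's a triangle of height MEC(Q_m).
DWL = ½ × 2.6542 × 6.4630 = 8.5770.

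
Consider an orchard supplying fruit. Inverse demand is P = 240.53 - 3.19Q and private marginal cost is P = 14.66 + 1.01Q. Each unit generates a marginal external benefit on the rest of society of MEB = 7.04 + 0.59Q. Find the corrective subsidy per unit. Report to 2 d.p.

subsidy = 45.11 per unit

Social marginal cost = private MC − MEB = 7.62 + 0.42Q.
Set SMC = demand: 7.62 + 0.42Q = 240.53 - 3.19Q → Q* = 64.5180.
The Pigouvian subsidy equals MEB at Q*: 7.04 + 0.59×64.5180 = 45.1056.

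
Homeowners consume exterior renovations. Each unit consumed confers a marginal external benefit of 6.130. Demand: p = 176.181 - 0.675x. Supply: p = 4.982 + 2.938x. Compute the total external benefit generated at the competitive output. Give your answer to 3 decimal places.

290.465

Market equilibrium (private): 4.982 + 2.938x = 176.181 - 0.675x → x_m = 47.3842.
Total external benefit = MEB × x_m = 6.130 × 47.3842 = 290.4651.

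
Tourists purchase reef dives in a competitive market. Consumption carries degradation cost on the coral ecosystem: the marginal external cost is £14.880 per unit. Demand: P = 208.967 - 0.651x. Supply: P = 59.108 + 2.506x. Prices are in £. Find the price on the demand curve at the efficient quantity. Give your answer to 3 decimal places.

P = £181.133

Social marginal benefit = demand − MEC = 194.087 - 0.651x.
Set SMB = MC: 194.087 - 0.651x = 59.108 + 2.506x → x* = 42.7555.
Consumer price on the demand curve at x*: 208.967 − 0.651×42.7555 = 181.1332.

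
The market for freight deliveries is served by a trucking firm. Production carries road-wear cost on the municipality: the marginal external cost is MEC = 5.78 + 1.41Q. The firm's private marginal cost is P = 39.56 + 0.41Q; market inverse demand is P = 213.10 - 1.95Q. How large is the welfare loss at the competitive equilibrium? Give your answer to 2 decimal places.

Market equilibrium (private): 39.56 + 0.41Q = 213.10 - 1.95Q → Q_m = 73.5339.
Social marginal cost = private MC + MEC = 45.34 + 1.82Q.
Set SMC = demand: 45.34 + 1.82Q = 213.10 - 1.95Q → Q* = 44.4987.
Between Q* and Q_m the wedge SMC − demand runs linearly from 0 to MEC(Q_m), so the loss is a triangle.
DWL = ½ × 29.0352 × 109.4628 = 1589.1371.

DWL = 1589.14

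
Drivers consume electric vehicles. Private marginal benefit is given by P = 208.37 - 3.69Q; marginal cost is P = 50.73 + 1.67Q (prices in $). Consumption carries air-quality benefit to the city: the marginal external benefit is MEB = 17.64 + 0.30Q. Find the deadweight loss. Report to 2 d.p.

Market equilibrium (private): 50.73 + 1.67Q = 208.37 - 3.69Q → Q_m = 29.4104.
Social marginal benefit = demand + MEB = 226.01 - 3.39Q.
Set SMB = MC: 226.01 - 3.39Q = 50.73 + 1.67Q → Q* = 34.6403.
Between Q* and Q_m the wedge SMB − MC runs linearly from 0 to MEB(Q_m), so the loss is a triangle.
DWL = ½ × 5.2299 × 26.4631 = 69.1997.

DWL = $69.20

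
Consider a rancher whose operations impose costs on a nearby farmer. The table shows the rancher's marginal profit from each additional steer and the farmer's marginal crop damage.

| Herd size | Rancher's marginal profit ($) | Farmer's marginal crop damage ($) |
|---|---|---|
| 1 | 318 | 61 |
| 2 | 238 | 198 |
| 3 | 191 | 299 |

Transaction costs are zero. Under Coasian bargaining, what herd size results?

2

Bargaining reaches the level where marginal profit last exceeds marginal crop damage.
That holds through level 2 (238 ≥ 198) but not at 3 (191 < 299).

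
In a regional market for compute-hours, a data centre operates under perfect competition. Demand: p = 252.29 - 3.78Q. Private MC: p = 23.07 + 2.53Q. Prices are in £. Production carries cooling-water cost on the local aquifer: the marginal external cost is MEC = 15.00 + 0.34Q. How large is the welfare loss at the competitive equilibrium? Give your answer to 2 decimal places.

DWL = £56.25

Market equilibrium (private): 23.07 + 2.53Q = 252.29 - 3.78Q → Q_m = 36.3265.
Social marginal cost = private MC + MEC = 38.07 + 2.87Q.
Set SMC = demand: 38.07 + 2.87Q = 252.29 - 3.78Q → Q* = 32.2135.
Between Q* and Q_m the wedge SMC − demand runs linearly from 0 to MEC(Q_m), so the loss is a triangle.
DWL = ½ × 4.1130 × 27.3510 = 56.2473.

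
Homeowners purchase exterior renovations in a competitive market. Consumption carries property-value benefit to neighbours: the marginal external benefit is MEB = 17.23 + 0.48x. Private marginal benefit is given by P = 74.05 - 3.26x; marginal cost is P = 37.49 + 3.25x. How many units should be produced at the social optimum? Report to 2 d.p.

Social marginal benefit = demand + MEB = 91.28 - 2.78x.
Set SMB = MC: 91.28 - 2.78x = 37.49 + 3.25x → x* = 8.9204.

x* = 8.92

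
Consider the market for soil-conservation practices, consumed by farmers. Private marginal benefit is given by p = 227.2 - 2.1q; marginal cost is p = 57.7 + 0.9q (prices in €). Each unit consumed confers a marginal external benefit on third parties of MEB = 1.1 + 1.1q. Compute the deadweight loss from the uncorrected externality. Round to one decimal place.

DWL = €1052.8

Market equilibrium (private): 57.7 + 0.9q = 227.2 - 2.1q → q_m = 56.5000.
Social marginal benefit = demand + MEB = 228.3 - q.
Set SMB = MC: 228.3 - q = 57.7 + 0.9q → q* = 89.7895.
The welfare-loss triangle has base |q_m − q*| and height MEB(q_m) (the vertical gap between SMB and MC is zero at q* and MEB at q_m).
DWL = ½ × 33.2895 × 63.2500 = 1052.7804.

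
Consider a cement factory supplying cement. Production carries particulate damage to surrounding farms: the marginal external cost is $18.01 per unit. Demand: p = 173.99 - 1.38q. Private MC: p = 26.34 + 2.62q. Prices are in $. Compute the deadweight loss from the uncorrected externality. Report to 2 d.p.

DWL = $40.55

Market equilibrium (private): 26.34 + 2.62q = 173.99 - 1.38q → q_m = 36.9125.
Social marginal cost = private MC + MEC = 44.35 + 2.62q.
Set SMC = demand: 44.35 + 2.62q = 173.99 - 1.38q → q* = 32.4100.
The loss is the area between SMC and demand from q* to q_m; with linear curves that's a triangle of height MEC(q_m).
DWL = ½ × 4.5025 × 18.0100 = 40.5450.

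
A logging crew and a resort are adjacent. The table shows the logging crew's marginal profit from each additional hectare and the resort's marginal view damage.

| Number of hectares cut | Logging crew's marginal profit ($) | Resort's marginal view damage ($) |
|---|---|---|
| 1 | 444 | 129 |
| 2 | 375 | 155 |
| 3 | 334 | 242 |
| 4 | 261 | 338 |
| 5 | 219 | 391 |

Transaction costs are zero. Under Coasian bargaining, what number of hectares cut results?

3

Bargaining reaches the level where marginal profit last exceeds marginal view damage.
That holds through level 3 (334 ≥ 242) but not at 4 (261 < 338).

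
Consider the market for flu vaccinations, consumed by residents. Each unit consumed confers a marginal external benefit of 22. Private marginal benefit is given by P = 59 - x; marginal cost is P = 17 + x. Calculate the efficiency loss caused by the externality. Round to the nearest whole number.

Market equilibrium (private): 17 + x = 59 - x → x_m = 21.0000.
Social marginal benefit = demand + MEB = 81 - x.
Set SMB = MC: 81 - x = 17 + x → x* = 32.0000.
The loss is the area between SMB and MC from x* to x_m; with linear curves that's a triangle of height MEB(x_m).
DWL = ½ × 11.0000 × 22.0000 = 121.0000.

DWL = 121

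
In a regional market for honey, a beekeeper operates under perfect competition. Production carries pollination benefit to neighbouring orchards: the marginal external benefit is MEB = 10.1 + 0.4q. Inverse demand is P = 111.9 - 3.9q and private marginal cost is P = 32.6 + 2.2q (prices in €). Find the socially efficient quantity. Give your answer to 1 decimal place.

Social marginal cost = private MC − MEB = 22.5 + 1.8q.
Set SMC = demand: 22.5 + 1.8q = 111.9 - 3.9q → q* = 15.6842.

q* = 15.7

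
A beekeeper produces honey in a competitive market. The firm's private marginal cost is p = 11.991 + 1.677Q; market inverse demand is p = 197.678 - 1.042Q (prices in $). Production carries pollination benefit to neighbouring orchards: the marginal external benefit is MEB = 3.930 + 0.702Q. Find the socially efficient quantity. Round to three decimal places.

Social marginal cost = private MC − MEB = 8.061 + 0.975Q.
Set SMC = demand: 8.061 + 0.975Q = 197.678 - 1.042Q → Q* = 94.0094.

Q* = 94.009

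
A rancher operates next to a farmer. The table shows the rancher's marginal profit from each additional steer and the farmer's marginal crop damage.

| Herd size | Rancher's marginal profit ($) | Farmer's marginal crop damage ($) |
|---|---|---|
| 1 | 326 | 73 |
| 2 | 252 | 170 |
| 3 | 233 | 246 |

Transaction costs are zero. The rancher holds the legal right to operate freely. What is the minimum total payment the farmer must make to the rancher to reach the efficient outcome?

Left alone the rancher would choose level 3 (marginal profit stays positive).
Efficient level: k* = 2 (marginal profit ≥ marginal crop damage through 2).
The farmer must at least cover the rancher's forgone profit from cutting 3→2: 233 = 233.

$233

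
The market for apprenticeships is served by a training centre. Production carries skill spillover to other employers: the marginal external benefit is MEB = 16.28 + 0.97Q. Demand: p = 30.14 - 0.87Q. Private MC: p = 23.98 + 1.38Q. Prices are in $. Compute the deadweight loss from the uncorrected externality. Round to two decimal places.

DWL = $140.06

Market equilibrium (private): 23.98 + 1.38Q = 30.14 - 0.87Q → Q_m = 2.7378.
Social marginal cost = private MC − MEB = 7.70 + 0.41Q.
Set SMC = demand: 7.70 + 0.41Q = 30.14 - 0.87Q → Q* = 17.5313.
The loss is the area between SMC and demand from Q* to Q_m; with linear curves that's a triangle of height MEB(Q_m).
DWL = ½ × 14.7935 × 18.9356 = 140.0619.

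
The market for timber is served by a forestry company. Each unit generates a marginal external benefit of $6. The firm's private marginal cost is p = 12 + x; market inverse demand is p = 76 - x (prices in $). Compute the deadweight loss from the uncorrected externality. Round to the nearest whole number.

DWL = $9

Market equilibrium (private): 12 + x = 76 - x → x_m = 32.0000.
Social marginal cost = private MC − MEB = 6 + x.
Set SMC = demand: 6 + x = 76 - x → x* = 35.0000.
Height of the DWL triangle at x_m is demand(x_m) − SMC(x_m) = MEB(x_m) = 6.0000.
DWL = ½ × 3.0000 × 6.0000 = 9.0000.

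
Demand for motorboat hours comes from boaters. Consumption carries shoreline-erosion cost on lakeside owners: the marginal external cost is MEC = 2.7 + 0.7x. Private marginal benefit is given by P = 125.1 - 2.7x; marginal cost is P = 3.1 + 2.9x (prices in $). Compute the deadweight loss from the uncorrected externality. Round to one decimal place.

DWL = $25.6

Market equilibrium (private): 3.1 + 2.9x = 125.1 - 2.7x → x_m = 21.7857.
Social marginal benefit = demand − MEC = 122.4 - 3.4x.
Set SMB = MC: 122.4 - 3.4x = 3.1 + 2.9x → x* = 18.9365.
The welfare-loss triangle has base |x_m − x*| and height MEC(x_m) (the vertical gap between SMB and MC is zero at x* and MEC at x_m).
DWL = ½ × 2.8492 × 17.9500 = 25.5716.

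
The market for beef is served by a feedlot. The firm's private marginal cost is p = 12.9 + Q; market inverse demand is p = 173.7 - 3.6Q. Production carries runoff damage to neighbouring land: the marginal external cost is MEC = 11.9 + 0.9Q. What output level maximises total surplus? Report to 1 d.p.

Social marginal cost = private MC + MEC = 24.8 + 1.9Q.
Set SMC = demand: 24.8 + 1.9Q = 173.7 - 3.6Q → Q* = 27.0727.

Q* = 27.1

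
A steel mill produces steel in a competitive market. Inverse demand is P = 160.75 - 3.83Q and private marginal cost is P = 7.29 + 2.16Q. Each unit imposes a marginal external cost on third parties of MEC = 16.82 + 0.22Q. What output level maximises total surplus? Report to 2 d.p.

Social marginal cost = private MC + MEC = 24.11 + 2.38Q.
Set SMC = demand: 24.11 + 2.38Q = 160.75 - 3.83Q → Q* = 22.0032.

Q* = 22.00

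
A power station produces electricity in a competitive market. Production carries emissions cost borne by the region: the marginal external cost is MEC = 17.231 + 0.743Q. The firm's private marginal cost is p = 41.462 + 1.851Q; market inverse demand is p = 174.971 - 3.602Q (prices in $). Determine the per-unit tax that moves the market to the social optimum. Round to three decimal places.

tax = $31.175 per unit

Social marginal cost = private MC + MEC = 58.693 + 2.594Q.
Set SMC = demand: 58.693 + 2.594Q = 174.971 - 3.602Q → Q* = 18.7666.
The Pigouvian tax equals MEC at Q*: 17.231 + 0.743×18.7666 = 31.1746.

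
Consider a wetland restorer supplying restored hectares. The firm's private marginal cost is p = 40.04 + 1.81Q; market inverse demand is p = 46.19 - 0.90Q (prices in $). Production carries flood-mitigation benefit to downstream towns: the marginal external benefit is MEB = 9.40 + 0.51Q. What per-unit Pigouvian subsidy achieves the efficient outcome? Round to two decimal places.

Social marginal cost = private MC − MEB = 30.64 + 1.30Q.
Set SMC = demand: 30.64 + 1.30Q = 46.19 - 0.90Q → Q* = 7.0682.
The Pigouvian subsidy equals MEB at Q*: 9.40 + 0.51×7.0682 = 13.0048.

subsidy = $13.00 per unit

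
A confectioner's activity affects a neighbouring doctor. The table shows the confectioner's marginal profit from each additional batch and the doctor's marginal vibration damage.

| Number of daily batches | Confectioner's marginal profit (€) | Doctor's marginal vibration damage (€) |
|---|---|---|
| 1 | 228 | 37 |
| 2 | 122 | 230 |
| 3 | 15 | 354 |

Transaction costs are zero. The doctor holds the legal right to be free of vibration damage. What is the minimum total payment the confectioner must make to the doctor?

Efficient level: marginal profit ≥ marginal vibration damage through level 1, so k* = 1.
With the doctor holding the right, the confectioner must at least compensate total damage at k*: 37 = 37.

€37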